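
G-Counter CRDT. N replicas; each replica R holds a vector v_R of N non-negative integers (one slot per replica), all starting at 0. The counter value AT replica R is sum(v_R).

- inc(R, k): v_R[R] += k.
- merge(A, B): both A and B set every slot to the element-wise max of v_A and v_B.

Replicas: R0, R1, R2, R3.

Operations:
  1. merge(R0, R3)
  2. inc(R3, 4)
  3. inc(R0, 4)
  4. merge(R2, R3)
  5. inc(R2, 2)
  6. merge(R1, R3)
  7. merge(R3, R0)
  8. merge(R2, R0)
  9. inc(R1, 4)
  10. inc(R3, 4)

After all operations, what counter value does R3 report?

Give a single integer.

Answer: 12

Derivation:
Op 1: merge R0<->R3 -> R0=(0,0,0,0) R3=(0,0,0,0)
Op 2: inc R3 by 4 -> R3=(0,0,0,4) value=4
Op 3: inc R0 by 4 -> R0=(4,0,0,0) value=4
Op 4: merge R2<->R3 -> R2=(0,0,0,4) R3=(0,0,0,4)
Op 5: inc R2 by 2 -> R2=(0,0,2,4) value=6
Op 6: merge R1<->R3 -> R1=(0,0,0,4) R3=(0,0,0,4)
Op 7: merge R3<->R0 -> R3=(4,0,0,4) R0=(4,0,0,4)
Op 8: merge R2<->R0 -> R2=(4,0,2,4) R0=(4,0,2,4)
Op 9: inc R1 by 4 -> R1=(0,4,0,4) value=8
Op 10: inc R3 by 4 -> R3=(4,0,0,8) value=12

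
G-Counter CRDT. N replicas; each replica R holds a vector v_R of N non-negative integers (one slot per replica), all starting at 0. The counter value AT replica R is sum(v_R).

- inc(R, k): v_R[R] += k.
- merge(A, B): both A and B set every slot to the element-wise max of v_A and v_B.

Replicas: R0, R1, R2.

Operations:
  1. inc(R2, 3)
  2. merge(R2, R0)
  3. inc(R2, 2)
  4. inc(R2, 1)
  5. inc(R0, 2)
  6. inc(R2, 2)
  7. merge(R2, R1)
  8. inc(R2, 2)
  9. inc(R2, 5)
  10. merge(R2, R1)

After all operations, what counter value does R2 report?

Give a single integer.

Answer: 15

Derivation:
Op 1: inc R2 by 3 -> R2=(0,0,3) value=3
Op 2: merge R2<->R0 -> R2=(0,0,3) R0=(0,0,3)
Op 3: inc R2 by 2 -> R2=(0,0,5) value=5
Op 4: inc R2 by 1 -> R2=(0,0,6) value=6
Op 5: inc R0 by 2 -> R0=(2,0,3) value=5
Op 6: inc R2 by 2 -> R2=(0,0,8) value=8
Op 7: merge R2<->R1 -> R2=(0,0,8) R1=(0,0,8)
Op 8: inc R2 by 2 -> R2=(0,0,10) value=10
Op 9: inc R2 by 5 -> R2=(0,0,15) value=15
Op 10: merge R2<->R1 -> R2=(0,0,15) R1=(0,0,15)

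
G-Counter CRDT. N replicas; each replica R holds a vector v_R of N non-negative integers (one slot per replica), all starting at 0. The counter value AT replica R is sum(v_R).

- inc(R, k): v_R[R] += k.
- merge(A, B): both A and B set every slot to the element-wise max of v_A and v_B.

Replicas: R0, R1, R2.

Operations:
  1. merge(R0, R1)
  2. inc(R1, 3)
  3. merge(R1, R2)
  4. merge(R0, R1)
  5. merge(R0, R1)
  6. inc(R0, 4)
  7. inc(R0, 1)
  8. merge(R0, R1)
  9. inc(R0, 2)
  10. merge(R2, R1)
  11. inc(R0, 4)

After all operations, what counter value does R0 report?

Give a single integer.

Answer: 14

Derivation:
Op 1: merge R0<->R1 -> R0=(0,0,0) R1=(0,0,0)
Op 2: inc R1 by 3 -> R1=(0,3,0) value=3
Op 3: merge R1<->R2 -> R1=(0,3,0) R2=(0,3,0)
Op 4: merge R0<->R1 -> R0=(0,3,0) R1=(0,3,0)
Op 5: merge R0<->R1 -> R0=(0,3,0) R1=(0,3,0)
Op 6: inc R0 by 4 -> R0=(4,3,0) value=7
Op 7: inc R0 by 1 -> R0=(5,3,0) value=8
Op 8: merge R0<->R1 -> R0=(5,3,0) R1=(5,3,0)
Op 9: inc R0 by 2 -> R0=(7,3,0) value=10
Op 10: merge R2<->R1 -> R2=(5,3,0) R1=(5,3,0)
Op 11: inc R0 by 4 -> R0=(11,3,0) value=14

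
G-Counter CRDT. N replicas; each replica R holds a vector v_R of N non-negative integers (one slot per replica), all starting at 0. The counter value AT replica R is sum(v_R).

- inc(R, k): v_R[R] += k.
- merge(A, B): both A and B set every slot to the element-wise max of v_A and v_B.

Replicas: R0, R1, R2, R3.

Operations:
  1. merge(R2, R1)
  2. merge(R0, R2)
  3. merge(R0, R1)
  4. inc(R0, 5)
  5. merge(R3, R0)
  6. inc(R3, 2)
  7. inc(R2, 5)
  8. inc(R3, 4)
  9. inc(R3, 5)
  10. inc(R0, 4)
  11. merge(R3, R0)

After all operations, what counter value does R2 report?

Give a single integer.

Answer: 5

Derivation:
Op 1: merge R2<->R1 -> R2=(0,0,0,0) R1=(0,0,0,0)
Op 2: merge R0<->R2 -> R0=(0,0,0,0) R2=(0,0,0,0)
Op 3: merge R0<->R1 -> R0=(0,0,0,0) R1=(0,0,0,0)
Op 4: inc R0 by 5 -> R0=(5,0,0,0) value=5
Op 5: merge R3<->R0 -> R3=(5,0,0,0) R0=(5,0,0,0)
Op 6: inc R3 by 2 -> R3=(5,0,0,2) value=7
Op 7: inc R2 by 5 -> R2=(0,0,5,0) value=5
Op 8: inc R3 by 4 -> R3=(5,0,0,6) value=11
Op 9: inc R3 by 5 -> R3=(5,0,0,11) value=16
Op 10: inc R0 by 4 -> R0=(9,0,0,0) value=9
Op 11: merge R3<->R0 -> R3=(9,0,0,11) R0=(9,0,0,11)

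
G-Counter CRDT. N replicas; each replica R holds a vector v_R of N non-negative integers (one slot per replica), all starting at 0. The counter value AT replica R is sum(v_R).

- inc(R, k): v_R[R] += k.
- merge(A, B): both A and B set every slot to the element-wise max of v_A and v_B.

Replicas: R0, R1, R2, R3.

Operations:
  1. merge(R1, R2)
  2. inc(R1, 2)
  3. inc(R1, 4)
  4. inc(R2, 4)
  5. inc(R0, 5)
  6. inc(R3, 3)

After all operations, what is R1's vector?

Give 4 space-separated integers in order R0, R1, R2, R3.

Answer: 0 6 0 0

Derivation:
Op 1: merge R1<->R2 -> R1=(0,0,0,0) R2=(0,0,0,0)
Op 2: inc R1 by 2 -> R1=(0,2,0,0) value=2
Op 3: inc R1 by 4 -> R1=(0,6,0,0) value=6
Op 4: inc R2 by 4 -> R2=(0,0,4,0) value=4
Op 5: inc R0 by 5 -> R0=(5,0,0,0) value=5
Op 6: inc R3 by 3 -> R3=(0,0,0,3) value=3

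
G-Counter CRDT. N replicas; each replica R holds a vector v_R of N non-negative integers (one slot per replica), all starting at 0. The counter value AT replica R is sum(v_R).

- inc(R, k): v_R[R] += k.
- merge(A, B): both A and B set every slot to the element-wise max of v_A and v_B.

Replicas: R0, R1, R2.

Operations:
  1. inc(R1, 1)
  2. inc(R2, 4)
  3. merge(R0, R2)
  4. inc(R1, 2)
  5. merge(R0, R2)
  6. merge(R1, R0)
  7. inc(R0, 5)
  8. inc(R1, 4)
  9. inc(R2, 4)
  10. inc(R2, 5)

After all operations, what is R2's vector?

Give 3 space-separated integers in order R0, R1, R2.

Answer: 0 0 13

Derivation:
Op 1: inc R1 by 1 -> R1=(0,1,0) value=1
Op 2: inc R2 by 4 -> R2=(0,0,4) value=4
Op 3: merge R0<->R2 -> R0=(0,0,4) R2=(0,0,4)
Op 4: inc R1 by 2 -> R1=(0,3,0) value=3
Op 5: merge R0<->R2 -> R0=(0,0,4) R2=(0,0,4)
Op 6: merge R1<->R0 -> R1=(0,3,4) R0=(0,3,4)
Op 7: inc R0 by 5 -> R0=(5,3,4) value=12
Op 8: inc R1 by 4 -> R1=(0,7,4) value=11
Op 9: inc R2 by 4 -> R2=(0,0,8) value=8
Op 10: inc R2 by 5 -> R2=(0,0,13) value=13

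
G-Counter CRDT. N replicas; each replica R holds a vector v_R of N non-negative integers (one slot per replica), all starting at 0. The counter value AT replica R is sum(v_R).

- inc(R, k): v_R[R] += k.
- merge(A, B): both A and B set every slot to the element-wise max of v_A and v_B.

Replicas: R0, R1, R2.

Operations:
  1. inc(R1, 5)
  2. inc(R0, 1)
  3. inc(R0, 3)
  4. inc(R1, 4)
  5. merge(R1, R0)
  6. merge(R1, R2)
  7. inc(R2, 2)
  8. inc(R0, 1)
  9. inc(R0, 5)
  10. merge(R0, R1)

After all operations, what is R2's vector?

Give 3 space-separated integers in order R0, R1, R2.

Op 1: inc R1 by 5 -> R1=(0,5,0) value=5
Op 2: inc R0 by 1 -> R0=(1,0,0) value=1
Op 3: inc R0 by 3 -> R0=(4,0,0) value=4
Op 4: inc R1 by 4 -> R1=(0,9,0) value=9
Op 5: merge R1<->R0 -> R1=(4,9,0) R0=(4,9,0)
Op 6: merge R1<->R2 -> R1=(4,9,0) R2=(4,9,0)
Op 7: inc R2 by 2 -> R2=(4,9,2) value=15
Op 8: inc R0 by 1 -> R0=(5,9,0) value=14
Op 9: inc R0 by 5 -> R0=(10,9,0) value=19
Op 10: merge R0<->R1 -> R0=(10,9,0) R1=(10,9,0)

Answer: 4 9 2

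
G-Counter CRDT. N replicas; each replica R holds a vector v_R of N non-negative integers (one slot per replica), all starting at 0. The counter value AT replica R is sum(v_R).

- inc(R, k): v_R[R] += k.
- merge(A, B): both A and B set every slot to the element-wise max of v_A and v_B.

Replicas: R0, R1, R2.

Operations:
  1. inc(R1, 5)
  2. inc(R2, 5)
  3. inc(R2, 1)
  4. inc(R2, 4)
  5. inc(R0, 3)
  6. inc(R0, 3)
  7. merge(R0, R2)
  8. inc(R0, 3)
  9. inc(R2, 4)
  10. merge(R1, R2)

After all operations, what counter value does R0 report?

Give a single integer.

Answer: 19

Derivation:
Op 1: inc R1 by 5 -> R1=(0,5,0) value=5
Op 2: inc R2 by 5 -> R2=(0,0,5) value=5
Op 3: inc R2 by 1 -> R2=(0,0,6) value=6
Op 4: inc R2 by 4 -> R2=(0,0,10) value=10
Op 5: inc R0 by 3 -> R0=(3,0,0) value=3
Op 6: inc R0 by 3 -> R0=(6,0,0) value=6
Op 7: merge R0<->R2 -> R0=(6,0,10) R2=(6,0,10)
Op 8: inc R0 by 3 -> R0=(9,0,10) value=19
Op 9: inc R2 by 4 -> R2=(6,0,14) value=20
Op 10: merge R1<->R2 -> R1=(6,5,14) R2=(6,5,14)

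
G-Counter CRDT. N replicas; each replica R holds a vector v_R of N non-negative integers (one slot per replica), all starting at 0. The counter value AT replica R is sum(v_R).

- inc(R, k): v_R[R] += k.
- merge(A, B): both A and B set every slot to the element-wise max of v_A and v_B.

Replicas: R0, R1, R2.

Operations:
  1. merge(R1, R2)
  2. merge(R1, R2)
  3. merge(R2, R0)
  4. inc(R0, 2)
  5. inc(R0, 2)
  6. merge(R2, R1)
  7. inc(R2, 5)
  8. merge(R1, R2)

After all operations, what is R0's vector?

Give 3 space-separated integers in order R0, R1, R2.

Op 1: merge R1<->R2 -> R1=(0,0,0) R2=(0,0,0)
Op 2: merge R1<->R2 -> R1=(0,0,0) R2=(0,0,0)
Op 3: merge R2<->R0 -> R2=(0,0,0) R0=(0,0,0)
Op 4: inc R0 by 2 -> R0=(2,0,0) value=2
Op 5: inc R0 by 2 -> R0=(4,0,0) value=4
Op 6: merge R2<->R1 -> R2=(0,0,0) R1=(0,0,0)
Op 7: inc R2 by 5 -> R2=(0,0,5) value=5
Op 8: merge R1<->R2 -> R1=(0,0,5) R2=(0,0,5)

Answer: 4 0 0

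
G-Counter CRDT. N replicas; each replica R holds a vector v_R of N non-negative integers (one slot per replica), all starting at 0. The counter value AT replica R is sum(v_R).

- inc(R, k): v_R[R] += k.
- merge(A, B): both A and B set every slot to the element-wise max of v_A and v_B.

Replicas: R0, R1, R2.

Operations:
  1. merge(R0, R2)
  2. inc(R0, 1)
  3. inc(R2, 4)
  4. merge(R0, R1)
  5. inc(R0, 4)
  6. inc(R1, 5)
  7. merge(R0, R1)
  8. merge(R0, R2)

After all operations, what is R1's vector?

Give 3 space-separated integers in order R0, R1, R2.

Op 1: merge R0<->R2 -> R0=(0,0,0) R2=(0,0,0)
Op 2: inc R0 by 1 -> R0=(1,0,0) value=1
Op 3: inc R2 by 4 -> R2=(0,0,4) value=4
Op 4: merge R0<->R1 -> R0=(1,0,0) R1=(1,0,0)
Op 5: inc R0 by 4 -> R0=(5,0,0) value=5
Op 6: inc R1 by 5 -> R1=(1,5,0) value=6
Op 7: merge R0<->R1 -> R0=(5,5,0) R1=(5,5,0)
Op 8: merge R0<->R2 -> R0=(5,5,4) R2=(5,5,4)

Answer: 5 5 0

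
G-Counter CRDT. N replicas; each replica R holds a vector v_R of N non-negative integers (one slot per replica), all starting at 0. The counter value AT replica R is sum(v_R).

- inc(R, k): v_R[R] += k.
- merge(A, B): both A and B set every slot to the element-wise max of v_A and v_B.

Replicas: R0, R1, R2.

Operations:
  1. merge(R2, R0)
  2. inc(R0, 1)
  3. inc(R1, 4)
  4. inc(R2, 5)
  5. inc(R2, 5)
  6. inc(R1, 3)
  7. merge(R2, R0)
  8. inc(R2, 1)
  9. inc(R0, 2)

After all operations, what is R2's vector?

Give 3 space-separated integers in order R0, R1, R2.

Op 1: merge R2<->R0 -> R2=(0,0,0) R0=(0,0,0)
Op 2: inc R0 by 1 -> R0=(1,0,0) value=1
Op 3: inc R1 by 4 -> R1=(0,4,0) value=4
Op 4: inc R2 by 5 -> R2=(0,0,5) value=5
Op 5: inc R2 by 5 -> R2=(0,0,10) value=10
Op 6: inc R1 by 3 -> R1=(0,7,0) value=7
Op 7: merge R2<->R0 -> R2=(1,0,10) R0=(1,0,10)
Op 8: inc R2 by 1 -> R2=(1,0,11) value=12
Op 9: inc R0 by 2 -> R0=(3,0,10) value=13

Answer: 1 0 11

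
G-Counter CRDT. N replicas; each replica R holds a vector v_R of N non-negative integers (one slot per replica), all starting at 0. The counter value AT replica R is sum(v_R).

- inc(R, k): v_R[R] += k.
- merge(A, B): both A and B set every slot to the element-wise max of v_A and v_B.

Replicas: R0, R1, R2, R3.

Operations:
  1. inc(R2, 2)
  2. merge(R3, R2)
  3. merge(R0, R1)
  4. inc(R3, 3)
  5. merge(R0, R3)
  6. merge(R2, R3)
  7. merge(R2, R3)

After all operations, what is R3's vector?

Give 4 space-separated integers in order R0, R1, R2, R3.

Answer: 0 0 2 3

Derivation:
Op 1: inc R2 by 2 -> R2=(0,0,2,0) value=2
Op 2: merge R3<->R2 -> R3=(0,0,2,0) R2=(0,0,2,0)
Op 3: merge R0<->R1 -> R0=(0,0,0,0) R1=(0,0,0,0)
Op 4: inc R3 by 3 -> R3=(0,0,2,3) value=5
Op 5: merge R0<->R3 -> R0=(0,0,2,3) R3=(0,0,2,3)
Op 6: merge R2<->R3 -> R2=(0,0,2,3) R3=(0,0,2,3)
Op 7: merge R2<->R3 -> R2=(0,0,2,3) R3=(0,0,2,3)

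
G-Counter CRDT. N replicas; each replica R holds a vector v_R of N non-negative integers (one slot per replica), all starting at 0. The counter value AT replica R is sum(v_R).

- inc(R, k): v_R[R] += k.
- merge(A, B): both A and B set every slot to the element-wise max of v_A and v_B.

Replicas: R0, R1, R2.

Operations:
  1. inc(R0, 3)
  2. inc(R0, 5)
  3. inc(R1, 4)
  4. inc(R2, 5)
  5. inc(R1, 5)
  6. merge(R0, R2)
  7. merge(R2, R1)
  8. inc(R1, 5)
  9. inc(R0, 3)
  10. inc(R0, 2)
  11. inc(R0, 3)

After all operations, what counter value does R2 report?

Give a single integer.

Op 1: inc R0 by 3 -> R0=(3,0,0) value=3
Op 2: inc R0 by 5 -> R0=(8,0,0) value=8
Op 3: inc R1 by 4 -> R1=(0,4,0) value=4
Op 4: inc R2 by 5 -> R2=(0,0,5) value=5
Op 5: inc R1 by 5 -> R1=(0,9,0) value=9
Op 6: merge R0<->R2 -> R0=(8,0,5) R2=(8,0,5)
Op 7: merge R2<->R1 -> R2=(8,9,5) R1=(8,9,5)
Op 8: inc R1 by 5 -> R1=(8,14,5) value=27
Op 9: inc R0 by 3 -> R0=(11,0,5) value=16
Op 10: inc R0 by 2 -> R0=(13,0,5) value=18
Op 11: inc R0 by 3 -> R0=(16,0,5) value=21

Answer: 22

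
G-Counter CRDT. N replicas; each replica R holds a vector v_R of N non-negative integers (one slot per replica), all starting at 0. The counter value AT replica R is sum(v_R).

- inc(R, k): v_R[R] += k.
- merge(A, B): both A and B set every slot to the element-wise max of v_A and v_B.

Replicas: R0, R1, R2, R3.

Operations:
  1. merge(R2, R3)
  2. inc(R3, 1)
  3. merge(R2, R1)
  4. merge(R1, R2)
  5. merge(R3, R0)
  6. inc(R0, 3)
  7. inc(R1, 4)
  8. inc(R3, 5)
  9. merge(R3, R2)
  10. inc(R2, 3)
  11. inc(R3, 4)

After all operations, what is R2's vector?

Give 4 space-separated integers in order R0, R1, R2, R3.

Answer: 0 0 3 6

Derivation:
Op 1: merge R2<->R3 -> R2=(0,0,0,0) R3=(0,0,0,0)
Op 2: inc R3 by 1 -> R3=(0,0,0,1) value=1
Op 3: merge R2<->R1 -> R2=(0,0,0,0) R1=(0,0,0,0)
Op 4: merge R1<->R2 -> R1=(0,0,0,0) R2=(0,0,0,0)
Op 5: merge R3<->R0 -> R3=(0,0,0,1) R0=(0,0,0,1)
Op 6: inc R0 by 3 -> R0=(3,0,0,1) value=4
Op 7: inc R1 by 4 -> R1=(0,4,0,0) value=4
Op 8: inc R3 by 5 -> R3=(0,0,0,6) value=6
Op 9: merge R3<->R2 -> R3=(0,0,0,6) R2=(0,0,0,6)
Op 10: inc R2 by 3 -> R2=(0,0,3,6) value=9
Op 11: inc R3 by 4 -> R3=(0,0,0,10) value=10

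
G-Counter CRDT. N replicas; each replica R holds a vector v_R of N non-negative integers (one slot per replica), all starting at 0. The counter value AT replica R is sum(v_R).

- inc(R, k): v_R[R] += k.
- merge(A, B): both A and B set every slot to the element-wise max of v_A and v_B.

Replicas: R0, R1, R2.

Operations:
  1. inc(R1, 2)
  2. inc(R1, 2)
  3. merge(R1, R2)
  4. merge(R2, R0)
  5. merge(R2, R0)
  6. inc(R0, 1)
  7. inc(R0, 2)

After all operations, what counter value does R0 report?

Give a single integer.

Answer: 7

Derivation:
Op 1: inc R1 by 2 -> R1=(0,2,0) value=2
Op 2: inc R1 by 2 -> R1=(0,4,0) value=4
Op 3: merge R1<->R2 -> R1=(0,4,0) R2=(0,4,0)
Op 4: merge R2<->R0 -> R2=(0,4,0) R0=(0,4,0)
Op 5: merge R2<->R0 -> R2=(0,4,0) R0=(0,4,0)
Op 6: inc R0 by 1 -> R0=(1,4,0) value=5
Op 7: inc R0 by 2 -> R0=(3,4,0) value=7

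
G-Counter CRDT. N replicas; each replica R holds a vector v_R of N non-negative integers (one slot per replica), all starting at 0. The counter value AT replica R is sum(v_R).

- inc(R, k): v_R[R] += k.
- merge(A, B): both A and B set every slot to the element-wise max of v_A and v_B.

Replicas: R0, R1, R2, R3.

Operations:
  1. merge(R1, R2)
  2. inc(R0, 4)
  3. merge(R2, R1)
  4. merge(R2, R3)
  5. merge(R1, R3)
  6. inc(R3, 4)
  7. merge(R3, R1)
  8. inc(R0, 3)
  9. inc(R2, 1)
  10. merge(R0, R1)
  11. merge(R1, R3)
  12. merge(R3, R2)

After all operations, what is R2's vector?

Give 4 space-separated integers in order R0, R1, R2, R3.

Op 1: merge R1<->R2 -> R1=(0,0,0,0) R2=(0,0,0,0)
Op 2: inc R0 by 4 -> R0=(4,0,0,0) value=4
Op 3: merge R2<->R1 -> R2=(0,0,0,0) R1=(0,0,0,0)
Op 4: merge R2<->R3 -> R2=(0,0,0,0) R3=(0,0,0,0)
Op 5: merge R1<->R3 -> R1=(0,0,0,0) R3=(0,0,0,0)
Op 6: inc R3 by 4 -> R3=(0,0,0,4) value=4
Op 7: merge R3<->R1 -> R3=(0,0,0,4) R1=(0,0,0,4)
Op 8: inc R0 by 3 -> R0=(7,0,0,0) value=7
Op 9: inc R2 by 1 -> R2=(0,0,1,0) value=1
Op 10: merge R0<->R1 -> R0=(7,0,0,4) R1=(7,0,0,4)
Op 11: merge R1<->R3 -> R1=(7,0,0,4) R3=(7,0,0,4)
Op 12: merge R3<->R2 -> R3=(7,0,1,4) R2=(7,0,1,4)

Answer: 7 0 1 4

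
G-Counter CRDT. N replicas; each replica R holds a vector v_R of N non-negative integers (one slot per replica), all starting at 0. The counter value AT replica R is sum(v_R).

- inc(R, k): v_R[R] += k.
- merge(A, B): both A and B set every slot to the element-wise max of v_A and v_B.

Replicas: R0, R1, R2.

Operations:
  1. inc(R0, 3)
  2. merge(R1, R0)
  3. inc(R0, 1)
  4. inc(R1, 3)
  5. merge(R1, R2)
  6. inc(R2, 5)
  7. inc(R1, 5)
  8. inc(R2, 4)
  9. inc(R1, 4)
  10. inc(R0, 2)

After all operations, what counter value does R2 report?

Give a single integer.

Answer: 15

Derivation:
Op 1: inc R0 by 3 -> R0=(3,0,0) value=3
Op 2: merge R1<->R0 -> R1=(3,0,0) R0=(3,0,0)
Op 3: inc R0 by 1 -> R0=(4,0,0) value=4
Op 4: inc R1 by 3 -> R1=(3,3,0) value=6
Op 5: merge R1<->R2 -> R1=(3,3,0) R2=(3,3,0)
Op 6: inc R2 by 5 -> R2=(3,3,5) value=11
Op 7: inc R1 by 5 -> R1=(3,8,0) value=11
Op 8: inc R2 by 4 -> R2=(3,3,9) value=15
Op 9: inc R1 by 4 -> R1=(3,12,0) value=15
Op 10: inc R0 by 2 -> R0=(6,0,0) value=6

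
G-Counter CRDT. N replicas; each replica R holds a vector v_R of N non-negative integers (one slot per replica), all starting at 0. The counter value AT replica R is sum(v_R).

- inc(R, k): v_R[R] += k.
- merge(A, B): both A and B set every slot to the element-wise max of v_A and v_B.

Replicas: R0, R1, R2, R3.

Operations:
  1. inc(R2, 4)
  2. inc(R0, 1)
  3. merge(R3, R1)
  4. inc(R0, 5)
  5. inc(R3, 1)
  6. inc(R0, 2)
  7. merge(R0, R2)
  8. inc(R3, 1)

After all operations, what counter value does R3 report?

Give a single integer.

Answer: 2

Derivation:
Op 1: inc R2 by 4 -> R2=(0,0,4,0) value=4
Op 2: inc R0 by 1 -> R0=(1,0,0,0) value=1
Op 3: merge R3<->R1 -> R3=(0,0,0,0) R1=(0,0,0,0)
Op 4: inc R0 by 5 -> R0=(6,0,0,0) value=6
Op 5: inc R3 by 1 -> R3=(0,0,0,1) value=1
Op 6: inc R0 by 2 -> R0=(8,0,0,0) value=8
Op 7: merge R0<->R2 -> R0=(8,0,4,0) R2=(8,0,4,0)
Op 8: inc R3 by 1 -> R3=(0,0,0,2) value=2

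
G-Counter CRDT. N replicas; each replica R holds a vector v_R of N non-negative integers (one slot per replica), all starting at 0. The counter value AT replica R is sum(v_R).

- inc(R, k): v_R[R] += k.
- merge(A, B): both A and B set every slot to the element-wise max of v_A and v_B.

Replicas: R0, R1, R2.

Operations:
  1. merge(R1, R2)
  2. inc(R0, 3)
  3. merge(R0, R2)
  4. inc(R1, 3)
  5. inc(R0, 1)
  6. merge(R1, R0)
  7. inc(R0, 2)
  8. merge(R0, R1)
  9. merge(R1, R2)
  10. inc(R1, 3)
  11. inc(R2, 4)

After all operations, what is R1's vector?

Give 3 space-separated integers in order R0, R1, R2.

Answer: 6 6 0

Derivation:
Op 1: merge R1<->R2 -> R1=(0,0,0) R2=(0,0,0)
Op 2: inc R0 by 3 -> R0=(3,0,0) value=3
Op 3: merge R0<->R2 -> R0=(3,0,0) R2=(3,0,0)
Op 4: inc R1 by 3 -> R1=(0,3,0) value=3
Op 5: inc R0 by 1 -> R0=(4,0,0) value=4
Op 6: merge R1<->R0 -> R1=(4,3,0) R0=(4,3,0)
Op 7: inc R0 by 2 -> R0=(6,3,0) value=9
Op 8: merge R0<->R1 -> R0=(6,3,0) R1=(6,3,0)
Op 9: merge R1<->R2 -> R1=(6,3,0) R2=(6,3,0)
Op 10: inc R1 by 3 -> R1=(6,6,0) value=12
Op 11: inc R2 by 4 -> R2=(6,3,4) value=13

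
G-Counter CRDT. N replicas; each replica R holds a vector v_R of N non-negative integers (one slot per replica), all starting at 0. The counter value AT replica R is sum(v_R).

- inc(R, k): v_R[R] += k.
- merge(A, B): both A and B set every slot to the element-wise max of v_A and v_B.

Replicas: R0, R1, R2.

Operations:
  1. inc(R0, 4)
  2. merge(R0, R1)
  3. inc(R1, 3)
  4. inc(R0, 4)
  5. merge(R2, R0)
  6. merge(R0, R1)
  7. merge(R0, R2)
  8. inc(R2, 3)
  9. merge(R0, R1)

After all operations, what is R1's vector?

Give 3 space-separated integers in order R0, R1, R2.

Answer: 8 3 0

Derivation:
Op 1: inc R0 by 4 -> R0=(4,0,0) value=4
Op 2: merge R0<->R1 -> R0=(4,0,0) R1=(4,0,0)
Op 3: inc R1 by 3 -> R1=(4,3,0) value=7
Op 4: inc R0 by 4 -> R0=(8,0,0) value=8
Op 5: merge R2<->R0 -> R2=(8,0,0) R0=(8,0,0)
Op 6: merge R0<->R1 -> R0=(8,3,0) R1=(8,3,0)
Op 7: merge R0<->R2 -> R0=(8,3,0) R2=(8,3,0)
Op 8: inc R2 by 3 -> R2=(8,3,3) value=14
Op 9: merge R0<->R1 -> R0=(8,3,0) R1=(8,3,0)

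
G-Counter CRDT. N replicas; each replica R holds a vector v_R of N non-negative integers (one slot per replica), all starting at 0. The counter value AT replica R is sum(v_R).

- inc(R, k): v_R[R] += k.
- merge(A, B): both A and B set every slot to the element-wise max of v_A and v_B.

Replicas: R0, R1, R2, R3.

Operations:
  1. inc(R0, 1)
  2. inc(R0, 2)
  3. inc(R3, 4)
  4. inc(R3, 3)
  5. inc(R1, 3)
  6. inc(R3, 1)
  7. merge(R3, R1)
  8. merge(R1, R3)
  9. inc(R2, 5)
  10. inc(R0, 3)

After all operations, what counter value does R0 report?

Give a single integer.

Answer: 6

Derivation:
Op 1: inc R0 by 1 -> R0=(1,0,0,0) value=1
Op 2: inc R0 by 2 -> R0=(3,0,0,0) value=3
Op 3: inc R3 by 4 -> R3=(0,0,0,4) value=4
Op 4: inc R3 by 3 -> R3=(0,0,0,7) value=7
Op 5: inc R1 by 3 -> R1=(0,3,0,0) value=3
Op 6: inc R3 by 1 -> R3=(0,0,0,8) value=8
Op 7: merge R3<->R1 -> R3=(0,3,0,8) R1=(0,3,0,8)
Op 8: merge R1<->R3 -> R1=(0,3,0,8) R3=(0,3,0,8)
Op 9: inc R2 by 5 -> R2=(0,0,5,0) value=5
Op 10: inc R0 by 3 -> R0=(6,0,0,0) value=6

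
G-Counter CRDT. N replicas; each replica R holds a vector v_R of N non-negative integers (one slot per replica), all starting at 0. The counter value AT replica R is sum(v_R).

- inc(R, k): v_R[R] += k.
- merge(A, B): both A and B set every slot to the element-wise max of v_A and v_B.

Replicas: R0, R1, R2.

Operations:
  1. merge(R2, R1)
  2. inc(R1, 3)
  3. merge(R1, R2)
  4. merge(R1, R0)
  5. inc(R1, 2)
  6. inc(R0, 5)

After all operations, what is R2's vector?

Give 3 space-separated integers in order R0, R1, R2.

Answer: 0 3 0

Derivation:
Op 1: merge R2<->R1 -> R2=(0,0,0) R1=(0,0,0)
Op 2: inc R1 by 3 -> R1=(0,3,0) value=3
Op 3: merge R1<->R2 -> R1=(0,3,0) R2=(0,3,0)
Op 4: merge R1<->R0 -> R1=(0,3,0) R0=(0,3,0)
Op 5: inc R1 by 2 -> R1=(0,5,0) value=5
Op 6: inc R0 by 5 -> R0=(5,3,0) value=8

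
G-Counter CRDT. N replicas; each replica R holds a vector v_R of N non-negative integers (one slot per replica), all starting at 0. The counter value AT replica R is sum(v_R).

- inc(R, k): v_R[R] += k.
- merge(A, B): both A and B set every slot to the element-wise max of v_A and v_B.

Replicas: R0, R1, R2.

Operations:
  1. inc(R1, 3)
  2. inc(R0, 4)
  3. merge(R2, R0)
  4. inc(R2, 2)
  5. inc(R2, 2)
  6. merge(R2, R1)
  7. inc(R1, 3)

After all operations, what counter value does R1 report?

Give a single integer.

Answer: 14

Derivation:
Op 1: inc R1 by 3 -> R1=(0,3,0) value=3
Op 2: inc R0 by 4 -> R0=(4,0,0) value=4
Op 3: merge R2<->R0 -> R2=(4,0,0) R0=(4,0,0)
Op 4: inc R2 by 2 -> R2=(4,0,2) value=6
Op 5: inc R2 by 2 -> R2=(4,0,4) value=8
Op 6: merge R2<->R1 -> R2=(4,3,4) R1=(4,3,4)
Op 7: inc R1 by 3 -> R1=(4,6,4) value=14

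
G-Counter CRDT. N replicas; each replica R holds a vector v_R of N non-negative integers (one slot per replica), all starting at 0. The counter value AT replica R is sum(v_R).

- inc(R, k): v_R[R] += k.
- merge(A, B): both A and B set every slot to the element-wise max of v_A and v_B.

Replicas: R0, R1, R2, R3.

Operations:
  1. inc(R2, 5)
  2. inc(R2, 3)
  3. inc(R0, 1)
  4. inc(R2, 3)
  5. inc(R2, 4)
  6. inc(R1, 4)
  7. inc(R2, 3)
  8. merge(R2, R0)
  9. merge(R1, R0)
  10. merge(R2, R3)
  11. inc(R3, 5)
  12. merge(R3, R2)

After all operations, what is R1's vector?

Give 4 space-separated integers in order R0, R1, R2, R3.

Op 1: inc R2 by 5 -> R2=(0,0,5,0) value=5
Op 2: inc R2 by 3 -> R2=(0,0,8,0) value=8
Op 3: inc R0 by 1 -> R0=(1,0,0,0) value=1
Op 4: inc R2 by 3 -> R2=(0,0,11,0) value=11
Op 5: inc R2 by 4 -> R2=(0,0,15,0) value=15
Op 6: inc R1 by 4 -> R1=(0,4,0,0) value=4
Op 7: inc R2 by 3 -> R2=(0,0,18,0) value=18
Op 8: merge R2<->R0 -> R2=(1,0,18,0) R0=(1,0,18,0)
Op 9: merge R1<->R0 -> R1=(1,4,18,0) R0=(1,4,18,0)
Op 10: merge R2<->R3 -> R2=(1,0,18,0) R3=(1,0,18,0)
Op 11: inc R3 by 5 -> R3=(1,0,18,5) value=24
Op 12: merge R3<->R2 -> R3=(1,0,18,5) R2=(1,0,18,5)

Answer: 1 4 18 0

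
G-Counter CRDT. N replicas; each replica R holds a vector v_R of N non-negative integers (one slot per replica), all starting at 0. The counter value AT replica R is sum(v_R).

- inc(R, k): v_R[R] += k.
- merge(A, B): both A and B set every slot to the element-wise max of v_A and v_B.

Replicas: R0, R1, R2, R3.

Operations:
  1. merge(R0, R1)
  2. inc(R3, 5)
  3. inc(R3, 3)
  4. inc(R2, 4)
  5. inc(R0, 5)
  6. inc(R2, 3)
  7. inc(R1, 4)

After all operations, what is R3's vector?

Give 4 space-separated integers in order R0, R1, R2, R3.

Op 1: merge R0<->R1 -> R0=(0,0,0,0) R1=(0,0,0,0)
Op 2: inc R3 by 5 -> R3=(0,0,0,5) value=5
Op 3: inc R3 by 3 -> R3=(0,0,0,8) value=8
Op 4: inc R2 by 4 -> R2=(0,0,4,0) value=4
Op 5: inc R0 by 5 -> R0=(5,0,0,0) value=5
Op 6: inc R2 by 3 -> R2=(0,0,7,0) value=7
Op 7: inc R1 by 4 -> R1=(0,4,0,0) value=4

Answer: 0 0 0 8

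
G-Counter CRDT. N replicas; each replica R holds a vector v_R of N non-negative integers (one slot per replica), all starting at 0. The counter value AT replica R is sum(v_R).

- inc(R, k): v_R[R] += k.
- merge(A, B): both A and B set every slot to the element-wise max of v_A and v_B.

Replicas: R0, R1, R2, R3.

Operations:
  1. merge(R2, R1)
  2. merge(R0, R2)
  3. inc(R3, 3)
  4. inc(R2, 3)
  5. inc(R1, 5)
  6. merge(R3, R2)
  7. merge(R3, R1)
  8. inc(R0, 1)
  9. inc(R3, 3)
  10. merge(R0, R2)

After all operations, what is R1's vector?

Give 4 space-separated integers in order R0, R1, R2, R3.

Answer: 0 5 3 3

Derivation:
Op 1: merge R2<->R1 -> R2=(0,0,0,0) R1=(0,0,0,0)
Op 2: merge R0<->R2 -> R0=(0,0,0,0) R2=(0,0,0,0)
Op 3: inc R3 by 3 -> R3=(0,0,0,3) value=3
Op 4: inc R2 by 3 -> R2=(0,0,3,0) value=3
Op 5: inc R1 by 5 -> R1=(0,5,0,0) value=5
Op 6: merge R3<->R2 -> R3=(0,0,3,3) R2=(0,0,3,3)
Op 7: merge R3<->R1 -> R3=(0,5,3,3) R1=(0,5,3,3)
Op 8: inc R0 by 1 -> R0=(1,0,0,0) value=1
Op 9: inc R3 by 3 -> R3=(0,5,3,6) value=14
Op 10: merge R0<->R2 -> R0=(1,0,3,3) R2=(1,0,3,3)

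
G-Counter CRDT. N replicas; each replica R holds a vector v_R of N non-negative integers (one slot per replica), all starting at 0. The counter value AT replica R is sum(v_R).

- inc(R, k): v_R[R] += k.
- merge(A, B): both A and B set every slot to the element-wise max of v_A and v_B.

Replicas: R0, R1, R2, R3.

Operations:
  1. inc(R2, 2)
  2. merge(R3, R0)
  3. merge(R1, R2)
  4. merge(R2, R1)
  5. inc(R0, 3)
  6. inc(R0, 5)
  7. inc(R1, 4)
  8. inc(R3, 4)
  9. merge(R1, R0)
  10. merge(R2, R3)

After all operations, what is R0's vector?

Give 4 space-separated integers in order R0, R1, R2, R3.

Answer: 8 4 2 0

Derivation:
Op 1: inc R2 by 2 -> R2=(0,0,2,0) value=2
Op 2: merge R3<->R0 -> R3=(0,0,0,0) R0=(0,0,0,0)
Op 3: merge R1<->R2 -> R1=(0,0,2,0) R2=(0,0,2,0)
Op 4: merge R2<->R1 -> R2=(0,0,2,0) R1=(0,0,2,0)
Op 5: inc R0 by 3 -> R0=(3,0,0,0) value=3
Op 6: inc R0 by 5 -> R0=(8,0,0,0) value=8
Op 7: inc R1 by 4 -> R1=(0,4,2,0) value=6
Op 8: inc R3 by 4 -> R3=(0,0,0,4) value=4
Op 9: merge R1<->R0 -> R1=(8,4,2,0) R0=(8,4,2,0)
Op 10: merge R2<->R3 -> R2=(0,0,2,4) R3=(0,0,2,4)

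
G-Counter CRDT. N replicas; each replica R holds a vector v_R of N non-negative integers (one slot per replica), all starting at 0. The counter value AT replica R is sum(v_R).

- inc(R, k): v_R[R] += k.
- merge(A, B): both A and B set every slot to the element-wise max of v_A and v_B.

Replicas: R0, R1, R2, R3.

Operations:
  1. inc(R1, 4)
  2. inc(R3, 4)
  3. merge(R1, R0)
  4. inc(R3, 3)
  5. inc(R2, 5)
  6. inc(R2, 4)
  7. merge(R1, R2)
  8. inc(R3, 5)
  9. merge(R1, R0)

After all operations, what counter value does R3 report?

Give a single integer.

Op 1: inc R1 by 4 -> R1=(0,4,0,0) value=4
Op 2: inc R3 by 4 -> R3=(0,0,0,4) value=4
Op 3: merge R1<->R0 -> R1=(0,4,0,0) R0=(0,4,0,0)
Op 4: inc R3 by 3 -> R3=(0,0,0,7) value=7
Op 5: inc R2 by 5 -> R2=(0,0,5,0) value=5
Op 6: inc R2 by 4 -> R2=(0,0,9,0) value=9
Op 7: merge R1<->R2 -> R1=(0,4,9,0) R2=(0,4,9,0)
Op 8: inc R3 by 5 -> R3=(0,0,0,12) value=12
Op 9: merge R1<->R0 -> R1=(0,4,9,0) R0=(0,4,9,0)

Answer: 12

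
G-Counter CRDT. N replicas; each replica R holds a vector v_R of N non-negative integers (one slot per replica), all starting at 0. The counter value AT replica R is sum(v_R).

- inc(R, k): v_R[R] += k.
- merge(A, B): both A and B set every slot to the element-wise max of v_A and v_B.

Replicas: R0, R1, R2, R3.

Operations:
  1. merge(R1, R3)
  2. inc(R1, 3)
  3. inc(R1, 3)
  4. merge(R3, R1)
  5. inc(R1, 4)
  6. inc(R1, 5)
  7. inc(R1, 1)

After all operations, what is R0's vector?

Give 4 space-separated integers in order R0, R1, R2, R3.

Op 1: merge R1<->R3 -> R1=(0,0,0,0) R3=(0,0,0,0)
Op 2: inc R1 by 3 -> R1=(0,3,0,0) value=3
Op 3: inc R1 by 3 -> R1=(0,6,0,0) value=6
Op 4: merge R3<->R1 -> R3=(0,6,0,0) R1=(0,6,0,0)
Op 5: inc R1 by 4 -> R1=(0,10,0,0) value=10
Op 6: inc R1 by 5 -> R1=(0,15,0,0) value=15
Op 7: inc R1 by 1 -> R1=(0,16,0,0) value=16

Answer: 0 0 0 0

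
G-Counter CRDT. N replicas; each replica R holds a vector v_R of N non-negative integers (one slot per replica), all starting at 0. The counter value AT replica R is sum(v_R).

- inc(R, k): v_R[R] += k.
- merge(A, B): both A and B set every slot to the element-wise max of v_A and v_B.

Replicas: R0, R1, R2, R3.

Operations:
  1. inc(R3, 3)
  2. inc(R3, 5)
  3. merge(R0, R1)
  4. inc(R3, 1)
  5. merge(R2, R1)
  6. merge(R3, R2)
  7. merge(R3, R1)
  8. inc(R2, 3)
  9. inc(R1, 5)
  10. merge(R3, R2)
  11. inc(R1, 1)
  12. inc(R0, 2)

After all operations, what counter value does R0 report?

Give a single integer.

Op 1: inc R3 by 3 -> R3=(0,0,0,3) value=3
Op 2: inc R3 by 5 -> R3=(0,0,0,8) value=8
Op 3: merge R0<->R1 -> R0=(0,0,0,0) R1=(0,0,0,0)
Op 4: inc R3 by 1 -> R3=(0,0,0,9) value=9
Op 5: merge R2<->R1 -> R2=(0,0,0,0) R1=(0,0,0,0)
Op 6: merge R3<->R2 -> R3=(0,0,0,9) R2=(0,0,0,9)
Op 7: merge R3<->R1 -> R3=(0,0,0,9) R1=(0,0,0,9)
Op 8: inc R2 by 3 -> R2=(0,0,3,9) value=12
Op 9: inc R1 by 5 -> R1=(0,5,0,9) value=14
Op 10: merge R3<->R2 -> R3=(0,0,3,9) R2=(0,0,3,9)
Op 11: inc R1 by 1 -> R1=(0,6,0,9) value=15
Op 12: inc R0 by 2 -> R0=(2,0,0,0) value=2

Answer: 2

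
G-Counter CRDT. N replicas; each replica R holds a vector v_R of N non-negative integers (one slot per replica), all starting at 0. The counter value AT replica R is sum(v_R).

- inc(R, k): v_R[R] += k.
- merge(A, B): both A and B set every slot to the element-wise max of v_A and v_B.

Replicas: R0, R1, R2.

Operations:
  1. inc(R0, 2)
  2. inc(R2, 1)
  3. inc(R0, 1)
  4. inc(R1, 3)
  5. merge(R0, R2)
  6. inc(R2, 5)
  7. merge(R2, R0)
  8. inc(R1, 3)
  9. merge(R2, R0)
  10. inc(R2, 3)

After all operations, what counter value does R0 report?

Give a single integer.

Answer: 9

Derivation:
Op 1: inc R0 by 2 -> R0=(2,0,0) value=2
Op 2: inc R2 by 1 -> R2=(0,0,1) value=1
Op 3: inc R0 by 1 -> R0=(3,0,0) value=3
Op 4: inc R1 by 3 -> R1=(0,3,0) value=3
Op 5: merge R0<->R2 -> R0=(3,0,1) R2=(3,0,1)
Op 6: inc R2 by 5 -> R2=(3,0,6) value=9
Op 7: merge R2<->R0 -> R2=(3,0,6) R0=(3,0,6)
Op 8: inc R1 by 3 -> R1=(0,6,0) value=6
Op 9: merge R2<->R0 -> R2=(3,0,6) R0=(3,0,6)
Op 10: inc R2 by 3 -> R2=(3,0,9) value=12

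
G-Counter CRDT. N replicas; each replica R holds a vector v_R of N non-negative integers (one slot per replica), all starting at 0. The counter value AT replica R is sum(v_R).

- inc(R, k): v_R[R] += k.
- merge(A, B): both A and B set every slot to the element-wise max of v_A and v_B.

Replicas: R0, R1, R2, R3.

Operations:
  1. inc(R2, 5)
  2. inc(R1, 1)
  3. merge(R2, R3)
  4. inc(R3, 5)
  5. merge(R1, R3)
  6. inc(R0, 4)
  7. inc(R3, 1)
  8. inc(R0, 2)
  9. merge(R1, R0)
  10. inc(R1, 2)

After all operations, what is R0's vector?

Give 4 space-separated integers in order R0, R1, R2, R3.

Answer: 6 1 5 5

Derivation:
Op 1: inc R2 by 5 -> R2=(0,0,5,0) value=5
Op 2: inc R1 by 1 -> R1=(0,1,0,0) value=1
Op 3: merge R2<->R3 -> R2=(0,0,5,0) R3=(0,0,5,0)
Op 4: inc R3 by 5 -> R3=(0,0,5,5) value=10
Op 5: merge R1<->R3 -> R1=(0,1,5,5) R3=(0,1,5,5)
Op 6: inc R0 by 4 -> R0=(4,0,0,0) value=4
Op 7: inc R3 by 1 -> R3=(0,1,5,6) value=12
Op 8: inc R0 by 2 -> R0=(6,0,0,0) value=6
Op 9: merge R1<->R0 -> R1=(6,1,5,5) R0=(6,1,5,5)
Op 10: inc R1 by 2 -> R1=(6,3,5,5) value=19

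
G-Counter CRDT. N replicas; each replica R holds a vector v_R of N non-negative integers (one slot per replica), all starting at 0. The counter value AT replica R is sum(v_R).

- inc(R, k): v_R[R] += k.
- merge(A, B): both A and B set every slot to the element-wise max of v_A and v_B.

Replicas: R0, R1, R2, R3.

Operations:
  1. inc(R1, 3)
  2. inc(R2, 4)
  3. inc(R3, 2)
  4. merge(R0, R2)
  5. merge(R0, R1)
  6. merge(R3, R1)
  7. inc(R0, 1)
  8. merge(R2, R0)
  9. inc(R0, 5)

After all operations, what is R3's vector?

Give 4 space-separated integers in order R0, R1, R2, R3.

Op 1: inc R1 by 3 -> R1=(0,3,0,0) value=3
Op 2: inc R2 by 4 -> R2=(0,0,4,0) value=4
Op 3: inc R3 by 2 -> R3=(0,0,0,2) value=2
Op 4: merge R0<->R2 -> R0=(0,0,4,0) R2=(0,0,4,0)
Op 5: merge R0<->R1 -> R0=(0,3,4,0) R1=(0,3,4,0)
Op 6: merge R3<->R1 -> R3=(0,3,4,2) R1=(0,3,4,2)
Op 7: inc R0 by 1 -> R0=(1,3,4,0) value=8
Op 8: merge R2<->R0 -> R2=(1,3,4,0) R0=(1,3,4,0)
Op 9: inc R0 by 5 -> R0=(6,3,4,0) value=13

Answer: 0 3 4 2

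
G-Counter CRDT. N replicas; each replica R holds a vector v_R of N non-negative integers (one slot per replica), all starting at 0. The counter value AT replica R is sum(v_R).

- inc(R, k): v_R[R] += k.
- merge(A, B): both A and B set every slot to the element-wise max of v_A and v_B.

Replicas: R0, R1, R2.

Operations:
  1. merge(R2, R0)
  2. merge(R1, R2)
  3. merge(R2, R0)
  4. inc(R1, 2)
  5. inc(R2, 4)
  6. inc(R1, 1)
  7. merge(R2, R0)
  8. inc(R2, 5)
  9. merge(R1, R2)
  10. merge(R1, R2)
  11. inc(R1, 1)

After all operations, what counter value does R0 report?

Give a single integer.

Op 1: merge R2<->R0 -> R2=(0,0,0) R0=(0,0,0)
Op 2: merge R1<->R2 -> R1=(0,0,0) R2=(0,0,0)
Op 3: merge R2<->R0 -> R2=(0,0,0) R0=(0,0,0)
Op 4: inc R1 by 2 -> R1=(0,2,0) value=2
Op 5: inc R2 by 4 -> R2=(0,0,4) value=4
Op 6: inc R1 by 1 -> R1=(0,3,0) value=3
Op 7: merge R2<->R0 -> R2=(0,0,4) R0=(0,0,4)
Op 8: inc R2 by 5 -> R2=(0,0,9) value=9
Op 9: merge R1<->R2 -> R1=(0,3,9) R2=(0,3,9)
Op 10: merge R1<->R2 -> R1=(0,3,9) R2=(0,3,9)
Op 11: inc R1 by 1 -> R1=(0,4,9) value=13

Answer: 4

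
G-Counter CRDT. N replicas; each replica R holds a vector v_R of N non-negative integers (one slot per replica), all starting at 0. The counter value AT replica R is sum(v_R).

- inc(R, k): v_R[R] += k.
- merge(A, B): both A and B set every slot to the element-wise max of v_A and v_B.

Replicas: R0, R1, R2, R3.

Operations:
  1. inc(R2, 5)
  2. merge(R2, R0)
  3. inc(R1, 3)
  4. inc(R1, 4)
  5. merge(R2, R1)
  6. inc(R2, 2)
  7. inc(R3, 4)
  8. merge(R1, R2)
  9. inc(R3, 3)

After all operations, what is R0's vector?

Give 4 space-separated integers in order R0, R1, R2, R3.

Op 1: inc R2 by 5 -> R2=(0,0,5,0) value=5
Op 2: merge R2<->R0 -> R2=(0,0,5,0) R0=(0,0,5,0)
Op 3: inc R1 by 3 -> R1=(0,3,0,0) value=3
Op 4: inc R1 by 4 -> R1=(0,7,0,0) value=7
Op 5: merge R2<->R1 -> R2=(0,7,5,0) R1=(0,7,5,0)
Op 6: inc R2 by 2 -> R2=(0,7,7,0) value=14
Op 7: inc R3 by 4 -> R3=(0,0,0,4) value=4
Op 8: merge R1<->R2 -> R1=(0,7,7,0) R2=(0,7,7,0)
Op 9: inc R3 by 3 -> R3=(0,0,0,7) value=7

Answer: 0 0 5 0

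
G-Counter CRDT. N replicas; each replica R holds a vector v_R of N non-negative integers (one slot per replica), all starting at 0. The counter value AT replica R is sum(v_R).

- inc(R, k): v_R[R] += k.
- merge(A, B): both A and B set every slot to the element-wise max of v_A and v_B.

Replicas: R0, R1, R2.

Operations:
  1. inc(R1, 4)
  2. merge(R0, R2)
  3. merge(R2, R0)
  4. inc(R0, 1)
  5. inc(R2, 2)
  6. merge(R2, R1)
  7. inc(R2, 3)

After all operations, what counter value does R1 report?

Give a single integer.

Answer: 6

Derivation:
Op 1: inc R1 by 4 -> R1=(0,4,0) value=4
Op 2: merge R0<->R2 -> R0=(0,0,0) R2=(0,0,0)
Op 3: merge R2<->R0 -> R2=(0,0,0) R0=(0,0,0)
Op 4: inc R0 by 1 -> R0=(1,0,0) value=1
Op 5: inc R2 by 2 -> R2=(0,0,2) value=2
Op 6: merge R2<->R1 -> R2=(0,4,2) R1=(0,4,2)
Op 7: inc R2 by 3 -> R2=(0,4,5) value=9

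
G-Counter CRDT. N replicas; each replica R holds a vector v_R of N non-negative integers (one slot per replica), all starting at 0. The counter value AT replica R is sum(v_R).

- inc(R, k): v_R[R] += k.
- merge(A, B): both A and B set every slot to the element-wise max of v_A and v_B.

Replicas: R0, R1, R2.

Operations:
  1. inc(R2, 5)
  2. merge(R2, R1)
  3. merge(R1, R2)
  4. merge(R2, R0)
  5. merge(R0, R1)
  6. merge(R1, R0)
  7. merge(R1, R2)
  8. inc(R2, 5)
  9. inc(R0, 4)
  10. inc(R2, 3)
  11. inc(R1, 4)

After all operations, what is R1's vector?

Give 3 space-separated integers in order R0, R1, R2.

Answer: 0 4 5

Derivation:
Op 1: inc R2 by 5 -> R2=(0,0,5) value=5
Op 2: merge R2<->R1 -> R2=(0,0,5) R1=(0,0,5)
Op 3: merge R1<->R2 -> R1=(0,0,5) R2=(0,0,5)
Op 4: merge R2<->R0 -> R2=(0,0,5) R0=(0,0,5)
Op 5: merge R0<->R1 -> R0=(0,0,5) R1=(0,0,5)
Op 6: merge R1<->R0 -> R1=(0,0,5) R0=(0,0,5)
Op 7: merge R1<->R2 -> R1=(0,0,5) R2=(0,0,5)
Op 8: inc R2 by 5 -> R2=(0,0,10) value=10
Op 9: inc R0 by 4 -> R0=(4,0,5) value=9
Op 10: inc R2 by 3 -> R2=(0,0,13) value=13
Op 11: inc R1 by 4 -> R1=(0,4,5) value=9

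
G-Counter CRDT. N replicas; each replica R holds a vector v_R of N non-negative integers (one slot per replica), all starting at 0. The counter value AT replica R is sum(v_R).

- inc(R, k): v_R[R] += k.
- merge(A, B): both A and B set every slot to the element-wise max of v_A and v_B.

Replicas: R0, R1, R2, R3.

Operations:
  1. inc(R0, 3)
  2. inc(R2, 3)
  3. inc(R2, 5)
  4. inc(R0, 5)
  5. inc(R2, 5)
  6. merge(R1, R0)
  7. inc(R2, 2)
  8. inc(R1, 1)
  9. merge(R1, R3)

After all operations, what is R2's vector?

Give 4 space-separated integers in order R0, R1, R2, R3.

Op 1: inc R0 by 3 -> R0=(3,0,0,0) value=3
Op 2: inc R2 by 3 -> R2=(0,0,3,0) value=3
Op 3: inc R2 by 5 -> R2=(0,0,8,0) value=8
Op 4: inc R0 by 5 -> R0=(8,0,0,0) value=8
Op 5: inc R2 by 5 -> R2=(0,0,13,0) value=13
Op 6: merge R1<->R0 -> R1=(8,0,0,0) R0=(8,0,0,0)
Op 7: inc R2 by 2 -> R2=(0,0,15,0) value=15
Op 8: inc R1 by 1 -> R1=(8,1,0,0) value=9
Op 9: merge R1<->R3 -> R1=(8,1,0,0) R3=(8,1,0,0)

Answer: 0 0 15 0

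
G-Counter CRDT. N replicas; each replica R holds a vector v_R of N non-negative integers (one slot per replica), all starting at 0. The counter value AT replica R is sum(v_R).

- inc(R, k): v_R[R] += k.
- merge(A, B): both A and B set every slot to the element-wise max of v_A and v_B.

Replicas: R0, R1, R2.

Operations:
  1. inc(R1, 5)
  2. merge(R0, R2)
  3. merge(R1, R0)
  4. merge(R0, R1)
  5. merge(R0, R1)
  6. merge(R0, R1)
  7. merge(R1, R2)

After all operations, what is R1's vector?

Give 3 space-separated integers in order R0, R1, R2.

Answer: 0 5 0

Derivation:
Op 1: inc R1 by 5 -> R1=(0,5,0) value=5
Op 2: merge R0<->R2 -> R0=(0,0,0) R2=(0,0,0)
Op 3: merge R1<->R0 -> R1=(0,5,0) R0=(0,5,0)
Op 4: merge R0<->R1 -> R0=(0,5,0) R1=(0,5,0)
Op 5: merge R0<->R1 -> R0=(0,5,0) R1=(0,5,0)
Op 6: merge R0<->R1 -> R0=(0,5,0) R1=(0,5,0)
Op 7: merge R1<->R2 -> R1=(0,5,0) R2=(0,5,0)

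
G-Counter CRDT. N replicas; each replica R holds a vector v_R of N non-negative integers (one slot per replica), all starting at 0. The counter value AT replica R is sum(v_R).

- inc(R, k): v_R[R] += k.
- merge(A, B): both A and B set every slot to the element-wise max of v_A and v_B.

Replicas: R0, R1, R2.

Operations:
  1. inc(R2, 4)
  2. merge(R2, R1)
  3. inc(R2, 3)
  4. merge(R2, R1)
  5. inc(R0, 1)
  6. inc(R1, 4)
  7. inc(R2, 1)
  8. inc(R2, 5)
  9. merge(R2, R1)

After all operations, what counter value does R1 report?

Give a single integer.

Answer: 17

Derivation:
Op 1: inc R2 by 4 -> R2=(0,0,4) value=4
Op 2: merge R2<->R1 -> R2=(0,0,4) R1=(0,0,4)
Op 3: inc R2 by 3 -> R2=(0,0,7) value=7
Op 4: merge R2<->R1 -> R2=(0,0,7) R1=(0,0,7)
Op 5: inc R0 by 1 -> R0=(1,0,0) value=1
Op 6: inc R1 by 4 -> R1=(0,4,7) value=11
Op 7: inc R2 by 1 -> R2=(0,0,8) value=8
Op 8: inc R2 by 5 -> R2=(0,0,13) value=13
Op 9: merge R2<->R1 -> R2=(0,4,13) R1=(0,4,13)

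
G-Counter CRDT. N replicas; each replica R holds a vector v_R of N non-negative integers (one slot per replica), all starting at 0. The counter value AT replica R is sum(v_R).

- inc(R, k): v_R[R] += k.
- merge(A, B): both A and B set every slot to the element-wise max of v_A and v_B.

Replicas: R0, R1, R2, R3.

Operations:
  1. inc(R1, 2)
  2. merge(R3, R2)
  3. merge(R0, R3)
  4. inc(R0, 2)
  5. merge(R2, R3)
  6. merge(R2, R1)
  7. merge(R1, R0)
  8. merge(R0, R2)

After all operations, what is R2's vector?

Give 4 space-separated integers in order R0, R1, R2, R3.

Answer: 2 2 0 0

Derivation:
Op 1: inc R1 by 2 -> R1=(0,2,0,0) value=2
Op 2: merge R3<->R2 -> R3=(0,0,0,0) R2=(0,0,0,0)
Op 3: merge R0<->R3 -> R0=(0,0,0,0) R3=(0,0,0,0)
Op 4: inc R0 by 2 -> R0=(2,0,0,0) value=2
Op 5: merge R2<->R3 -> R2=(0,0,0,0) R3=(0,0,0,0)
Op 6: merge R2<->R1 -> R2=(0,2,0,0) R1=(0,2,0,0)
Op 7: merge R1<->R0 -> R1=(2,2,0,0) R0=(2,2,0,0)
Op 8: merge R0<->R2 -> R0=(2,2,0,0) R2=(2,2,0,0)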